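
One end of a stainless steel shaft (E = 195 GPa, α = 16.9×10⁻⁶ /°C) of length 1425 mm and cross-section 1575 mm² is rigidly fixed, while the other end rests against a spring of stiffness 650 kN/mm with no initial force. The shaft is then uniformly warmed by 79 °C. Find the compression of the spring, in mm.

If the spring were absent the shaft would lengthen by αΔT L = 16.9×10⁻⁶ × 79 × 1425 = 1.903 mm.
Let P be the compressive force at the spring. The shaft shortens elastically by PL/(AE) and the spring compresses by P/k; together these equal δ_free.
P [ L/(AE) + 1/k ] = δ_free → P [ 1425/(1575×195×10³) + 1/(650×10³) ] = 1.903.
P = 1.903 / 6.178×10⁻⁶ = 307900 N.
Spring compression = P/k = 307900/(650×10³) = 0.4737 mm.

δ ≈ 0.474 mm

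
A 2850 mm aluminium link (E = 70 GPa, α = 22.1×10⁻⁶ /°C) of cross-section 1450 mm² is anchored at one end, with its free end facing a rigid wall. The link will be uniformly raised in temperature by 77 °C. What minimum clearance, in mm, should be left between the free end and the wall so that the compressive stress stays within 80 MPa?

With no wall the link would lengthen by αΔT L = 22.1×10⁻⁶ × 77 × 2850 = 4.85 mm.
A stress of 80 MPa corresponds to the wall pushing the link back by σL/E = 80×2850/(70×10³) = 3.257 mm.
So the gap has to take up the difference, g_min = δ_free − σL/E = 4.85 − 3.257 = 1.593 mm.

g ≈ 1.59 mm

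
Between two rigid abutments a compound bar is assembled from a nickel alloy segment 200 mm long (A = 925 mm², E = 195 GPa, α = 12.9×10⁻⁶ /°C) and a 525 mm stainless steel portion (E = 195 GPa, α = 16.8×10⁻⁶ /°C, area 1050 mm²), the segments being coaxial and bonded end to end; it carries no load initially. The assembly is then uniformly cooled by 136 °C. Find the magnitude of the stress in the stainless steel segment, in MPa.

σ ≈ 402 MPa (tensile)

If the supports were absent, the total length change would be Σ αᵢΔT Lᵢ = 12.9×10⁻⁶×136×200 + 16.8×10⁻⁶×136×525 = 1.55 mm.
Since the ends are fixed, an axial force P builds up, equal in every segment, with P · Σ Lᵢ/(AᵢEᵢ) = δ_free.
Σ Lᵢ/(AᵢEᵢ) = 200/(925×195×10³) + 525/(1050×195×10³) = 3.673×10⁻⁶ mm/N.
P = 1.55 / 3.673×10⁻⁶ = 422100 N = 422.1 kN, tensile.
σ_{stainless steel} = P / A = 422100 / 1050 = 402 MPa.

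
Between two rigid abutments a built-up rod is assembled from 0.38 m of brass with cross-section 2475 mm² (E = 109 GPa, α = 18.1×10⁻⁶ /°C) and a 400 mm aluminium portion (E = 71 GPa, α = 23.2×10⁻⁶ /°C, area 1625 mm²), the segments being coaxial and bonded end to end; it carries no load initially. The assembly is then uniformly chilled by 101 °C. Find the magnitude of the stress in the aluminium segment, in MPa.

σ ≈ 206 MPa (tensile)

Free thermal contraction of the whole bar: Σ αᵢΔT Lᵢ = 18.1×10⁻⁶×101×380 + 23.2×10⁻⁶×101×400 = 1.632 mm.
The rigid supports impose zero overall length change; the single axial force P common to all segments must satisfy P Σ Lᵢ/(AᵢEᵢ) = δ_free.
The series flexibility is Σ Lᵢ/(AᵢEᵢ) = 380/(2475×109×10³) + 400/(1625×71×10³) = 4.876×10⁻⁶ mm/N.
So P = 1.632 / 4.876×10⁻⁶ = 334.7 kN, tensile.
σ_{aluminium} = P / A = 334700 / 1625 = 206 MPa.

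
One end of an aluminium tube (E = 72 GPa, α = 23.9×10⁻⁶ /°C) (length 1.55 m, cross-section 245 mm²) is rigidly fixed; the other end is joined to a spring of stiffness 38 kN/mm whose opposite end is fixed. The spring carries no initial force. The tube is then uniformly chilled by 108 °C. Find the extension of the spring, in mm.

Free thermal contraction: δ_free = αΔT L = 23.9×10⁻⁶ × 108 × 1550 = 4.001 mm.
Let P be the tensile force in the spring. The tube extends elastically by PL/(AE) and the spring stretches by P/k; together these equal δ_free.
P [ L/(AE) + 1/k ] = δ_free → P [ 1550/(245×72×10³) + 1/(38×10³) ] = 4.001.
P = 4.001 / 0.0001142 = 35040 N.
Spring extension = P/k = 35040/(38×10³) = 0.9221 mm.

δ ≈ 0.922 mm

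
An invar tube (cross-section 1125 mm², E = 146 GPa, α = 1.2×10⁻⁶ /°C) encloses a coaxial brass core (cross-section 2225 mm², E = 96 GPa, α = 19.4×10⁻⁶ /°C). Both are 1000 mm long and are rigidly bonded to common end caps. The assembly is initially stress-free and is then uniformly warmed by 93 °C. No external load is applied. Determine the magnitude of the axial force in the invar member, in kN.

Both members must finish at the same length. With the larger α, the brass tends to over-expand; the plates restrain it, putting the brass in compression and the invar in tension. With no external load the two internal forces are equal and opposite, magnitude P.
Equating the net (thermal + elastic) strains gives |α₁ − α₂|·ΔT = P·[1/(A₁E₁) + 1/(A₂E₂)].
|α₁ − α₂|·ΔT = 18.2×10⁻⁶ × 93 = 0.001693.
1/(A₁E₁) + 1/(A₂E₂) = 1/(1125×146×10³) + 1/(2225×96×10³) = 1.077×10⁻⁸ N⁻¹.
So P = 0.001693 / 1.077×10⁻⁸ = 157.2 kN.

P ≈ 157 kN (tensile in the invar)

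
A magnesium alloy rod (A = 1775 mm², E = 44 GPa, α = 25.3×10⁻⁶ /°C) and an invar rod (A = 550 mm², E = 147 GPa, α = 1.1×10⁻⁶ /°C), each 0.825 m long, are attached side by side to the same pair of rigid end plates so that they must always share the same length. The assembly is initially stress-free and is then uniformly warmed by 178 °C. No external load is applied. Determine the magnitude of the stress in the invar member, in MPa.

Equilibrium of a rigid end plate with no external load gives equal and opposite internal forces ±P in the two members. Since α_{magnesium alloy} > α_{invar}, heating drives the magnesium alloy into compression and the invar into tension.
Setting the final lengths equal and cancelling L: (α₁ − α₂)ΔT = P/(A₁E₁) + P/(A₂E₂).
|α₁ − α₂|·ΔT = 24.2×10⁻⁶ × 178 = 0.004308.
1/(A₁E₁) + 1/(A₂E₂) = 1/(1775×44×10³) + 1/(550×147×10³) = 2.517×10⁻⁸ N⁻¹.
So P = 0.004308 / 2.517×10⁻⁸ = 171.1 kN.
σ_{invar} = P/A₂ = 171100/550 = 311.1 MPa, tensile.

σ ≈ 311 MPa (tensile)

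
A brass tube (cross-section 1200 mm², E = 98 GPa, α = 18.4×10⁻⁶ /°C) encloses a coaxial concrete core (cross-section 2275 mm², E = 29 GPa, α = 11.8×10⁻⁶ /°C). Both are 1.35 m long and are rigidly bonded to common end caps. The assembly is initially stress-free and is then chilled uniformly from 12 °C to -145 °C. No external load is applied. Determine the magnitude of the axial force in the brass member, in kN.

Both members must finish at the same length. With the larger α, the brass tends to over-contract; the plates restrain it, putting the brass in tension and the concrete in compression. With no external load the two internal forces are equal and opposite, magnitude P.
Compatibility of the two members (thermal + elastic change equal): (α₁ − α₂)ΔT = P·[1/(A₁E₁) + 1/(A₂E₂)].
|α₁ − α₂|·ΔT = 6.6×10⁻⁶ × 157 = 0.001036.
1/(A₁E₁) + 1/(A₂E₂) = 1/(1200×98×10³) + 1/(2275×29×10³) = 2.366×10⁻⁸ N⁻¹.
So P = 0.001036 / 2.366×10⁻⁸ = 43.79 kN.

P ≈ 43.8 kN (tensile in the brass)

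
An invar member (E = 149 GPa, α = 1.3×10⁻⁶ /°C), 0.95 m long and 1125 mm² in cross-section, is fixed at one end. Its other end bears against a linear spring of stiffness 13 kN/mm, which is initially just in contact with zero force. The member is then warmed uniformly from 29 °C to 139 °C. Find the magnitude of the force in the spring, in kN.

P ≈ 1.64 kN

Free thermal expansion: δ_free = αΔT L = 1.3×10⁻⁶ × 110 × 950 = 0.1358 mm.
With a force P in the spring, the elastic change of the member is PL/(AE) and that of the spring is P/k; compatibility requires their sum to equal δ_free.
P [ L/(AE) + 1/k ] = δ_free → P [ 950/(1125×149×10³) + 1/(13×10³) ] = 0.1358.
P = 0.1358 / 8.259×10⁻⁵ = 1645 N.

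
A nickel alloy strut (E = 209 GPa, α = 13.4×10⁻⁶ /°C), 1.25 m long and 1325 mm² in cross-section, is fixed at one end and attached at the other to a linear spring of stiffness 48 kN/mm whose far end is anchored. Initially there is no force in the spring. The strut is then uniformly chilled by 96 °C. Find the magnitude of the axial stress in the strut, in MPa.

Free thermal contraction: δ_free = αΔT L = 13.4×10⁻⁶ × 96 × 1250 = 1.608 mm.
Let P be the tensile force in the spring. The strut extends elastically by PL/(AE) and the spring stretches by P/k; together these equal δ_free.
P [ L/(AE) + 1/k ] = δ_free → P [ 1250/(1325×209×10³) + 1/(48×10³) ] = 1.608.
P = 1.608 / 2.535×10⁻⁵ = 63440 N.
σ = P/A = 63440/1325 = 47.88 MPa.

σ ≈ 47.9 MPa (tensile)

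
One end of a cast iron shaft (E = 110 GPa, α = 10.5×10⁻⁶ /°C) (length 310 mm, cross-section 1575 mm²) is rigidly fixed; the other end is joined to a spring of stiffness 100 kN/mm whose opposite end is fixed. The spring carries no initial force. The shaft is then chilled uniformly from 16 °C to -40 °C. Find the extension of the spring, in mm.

δ ≈ 0.155 mm

The unrestrained thermal change is αΔT L = 10.5×10⁻⁶ × 56 × 310 = 0.1823 mm.
Let P be the tensile force in the spring. The shaft extends elastically by PL/(AE) and the spring stretches by P/k; together these equal δ_free.
P [ L/(AE) + 1/k ] = δ_free → P [ 310/(1575×110×10³) + 1/(100×10³) ] = 0.1823.
P = 0.1823 / 1.179×10⁻⁵ = 15460 N.
Spring extension = P/k = 15460/(100×10³) = 0.1546 mm.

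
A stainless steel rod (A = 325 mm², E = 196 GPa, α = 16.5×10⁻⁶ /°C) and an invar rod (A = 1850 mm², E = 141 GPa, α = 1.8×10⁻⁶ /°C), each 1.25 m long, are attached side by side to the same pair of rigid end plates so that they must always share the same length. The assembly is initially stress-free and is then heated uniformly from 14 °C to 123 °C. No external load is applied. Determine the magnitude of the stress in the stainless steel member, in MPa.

σ ≈ 252 MPa (compressive)

Equilibrium of a rigid end plate with no external load gives equal and opposite internal forces ±P in the two members. Since α_{stainless steel} > α_{invar}, heating drives the stainless steel into compression and the invar into tension.
Compatibility of the two members (thermal + elastic change equal): (α₁ − α₂)ΔT = P·[1/(A₁E₁) + 1/(A₂E₂)].
|α₁ − α₂|·ΔT = 14.7×10⁻⁶ × 109 = 0.001602.
1/(A₁E₁) + 1/(A₂E₂) = 1/(325×196×10³) + 1/(1850×141×10³) = 1.953×10⁻⁸ N⁻¹.
So P = 0.001602 / 1.953×10⁻⁸ = 82.03 kN.
σ_{stainless steel} = P/A₁ = 82030/325 = 252.4 MPa, compressive.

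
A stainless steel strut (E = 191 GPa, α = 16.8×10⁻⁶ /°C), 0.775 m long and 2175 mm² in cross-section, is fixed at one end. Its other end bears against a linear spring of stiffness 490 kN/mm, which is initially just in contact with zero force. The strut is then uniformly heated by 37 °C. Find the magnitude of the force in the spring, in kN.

P ≈ 123 kN

Free thermal expansion: δ_free = αΔT L = 16.8×10⁻⁶ × 37 × 775 = 0.4817 mm.
Let P be the compressive force at the spring. The strut shortens elastically by PL/(AE) and the spring compresses by P/k; together these equal δ_free.
So P = δ_free / [L/(AE) + 1/k] = 0.4817 / [ 775/(2175×191×10³) + 1/(490×10³) ].
P = 0.4817 / 3.906×10⁻⁶ = 123300 N.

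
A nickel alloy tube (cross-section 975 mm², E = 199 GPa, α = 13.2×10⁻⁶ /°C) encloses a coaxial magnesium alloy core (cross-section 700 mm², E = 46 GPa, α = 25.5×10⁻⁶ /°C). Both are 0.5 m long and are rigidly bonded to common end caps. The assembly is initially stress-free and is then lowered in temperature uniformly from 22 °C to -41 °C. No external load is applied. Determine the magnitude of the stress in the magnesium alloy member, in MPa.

σ ≈ 30.6 MPa (tensile)

The magnesium alloy has the larger α, so on cooling it would change length more than the nickel alloy if both were free. The rigid plates force a common final length, so the magnesium alloy is put into tension and the nickel alloy into compression, with equal and opposite forces P (no external load).
Setting the final lengths equal and cancelling L: (α₁ − α₂)ΔT = P/(A₁E₁) + P/(A₂E₂).
|α₁ − α₂|·ΔT = 12.3×10⁻⁶ × 63 = 0.0007749.
1/(A₁E₁) + 1/(A₂E₂) = 1/(975×199×10³) + 1/(700×46×10³) = 3.621×10⁻⁸ N⁻¹.
So P = 0.0007749 / 3.621×10⁻⁸ = 21.4 kN.
σ_{magnesium alloy} = P/A₂ = 21400/700 = 30.57 MPa, tensile.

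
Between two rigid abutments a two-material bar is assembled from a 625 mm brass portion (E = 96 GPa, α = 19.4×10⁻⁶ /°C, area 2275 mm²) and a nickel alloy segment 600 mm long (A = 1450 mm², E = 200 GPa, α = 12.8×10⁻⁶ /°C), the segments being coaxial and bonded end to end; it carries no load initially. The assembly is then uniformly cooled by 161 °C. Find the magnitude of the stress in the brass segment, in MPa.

If the supports were absent, the total length change would be Σ αᵢΔT Lᵢ = 19.4×10⁻⁶×161×625 + 12.8×10⁻⁶×161×600 = 3.189 mm.
The walls prevent any net length change, so an axial force P (same in every segment) develops. Compatibility: P · Σ Lᵢ/(AᵢEᵢ) = δ_free.
Σ Lᵢ/(AᵢEᵢ) = 625/(2275×96×10³) + 600/(1450×200×10³) = 4.931×10⁻⁶ mm/N.
Hence P = δ_free / Σ(L/AE) = 3.189/4.931×10⁻⁶ = 646.7 kN (tensile).
σ_{brass} = P / A = 646700 / 2275 = 284.3 MPa.

σ ≈ 284 MPa (tensile)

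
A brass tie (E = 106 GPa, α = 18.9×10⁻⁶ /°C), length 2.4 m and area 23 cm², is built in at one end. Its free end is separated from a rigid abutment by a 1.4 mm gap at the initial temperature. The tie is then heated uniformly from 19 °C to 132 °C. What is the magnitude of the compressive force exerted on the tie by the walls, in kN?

Unrestrained expansion: δ_free = αΔT L = 18.9×10⁻⁶ × 113 × 2400 = 5.126 mm.
This exceeds the 1.4 mm gap, so the wall pushes back. The portion of expansion that must be recovered elastically is δ_free − gap = 5.126 − 1.4 = 3.726 mm.
So σ = E(δ_free − g)/L = 106×10³ × 3.726/2400 = 164.6 MPa.
P = σA = 164.6 × 2300 = 378.5 kN.

P ≈ 378 kN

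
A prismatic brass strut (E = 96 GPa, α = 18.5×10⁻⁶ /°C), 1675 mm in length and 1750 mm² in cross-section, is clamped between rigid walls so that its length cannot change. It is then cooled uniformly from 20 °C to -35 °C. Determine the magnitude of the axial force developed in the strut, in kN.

P ≈ 171 kN (tensile)

With zero net strain, σ = E·αΔT = 96 GPa × 18.5×10⁻⁶ × 55 = 97.68 MPa.
Axial force P = σA = 97.68 × 1750 = 170900 N = 170.9 kN, tensile.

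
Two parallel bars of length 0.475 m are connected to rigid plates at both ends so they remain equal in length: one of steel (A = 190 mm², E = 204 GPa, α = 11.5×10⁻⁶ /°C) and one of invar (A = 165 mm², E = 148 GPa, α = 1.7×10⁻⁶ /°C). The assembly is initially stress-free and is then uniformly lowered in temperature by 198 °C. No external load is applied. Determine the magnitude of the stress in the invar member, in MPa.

σ ≈ 176 MPa (compressive)

Equilibrium of a rigid end plate with no external load gives equal and opposite internal forces ±P in the two members. Since α_{steel} > α_{invar}, cooling drives the steel into tension and the invar into compression.
Setting the final lengths equal and cancelling L: (α₁ − α₂)ΔT = P/(A₁E₁) + P/(A₂E₂).
|α₁ − α₂|·ΔT = 9.8×10⁻⁶ × 198 = 0.00194.
1/(A₁E₁) + 1/(A₂E₂) = 1/(190×204×10³) + 1/(165×148×10³) = 6.675×10⁻⁸ N⁻¹.
P = 0.00194 / 6.675×10⁻⁸ = 29070 N = 29.07 kN.
σ_{invar} = P/A₂ = 29070/165 = 176.2 MPa, compressive.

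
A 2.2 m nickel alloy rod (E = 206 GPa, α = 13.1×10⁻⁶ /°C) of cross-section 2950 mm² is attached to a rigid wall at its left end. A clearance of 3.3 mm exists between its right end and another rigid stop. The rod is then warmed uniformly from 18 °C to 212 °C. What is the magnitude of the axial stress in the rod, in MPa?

Free thermal elongation = αΔT L = 13.1×10⁻⁶ × 194 × 2200 = 5.591 mm.
The gap closes (δ_free > 3.3 mm) and the wall then resists a further 5.591 − 3.3 = 2.291 mm of expansion.
So σ = E(δ_free − g)/L = 206×10³ × 2.291/2200 = 214.5 MPa.

σ ≈ 215 MPa (compressive)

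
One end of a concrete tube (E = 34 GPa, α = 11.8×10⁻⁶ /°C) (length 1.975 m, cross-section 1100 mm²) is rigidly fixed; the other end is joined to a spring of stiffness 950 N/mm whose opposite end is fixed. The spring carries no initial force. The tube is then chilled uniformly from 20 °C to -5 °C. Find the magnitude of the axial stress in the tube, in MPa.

Free thermal contraction: δ_free = αΔT L = 11.8×10⁻⁶ × 25 × 1975 = 0.5826 mm.
With a force P in the spring, the elastic change of the tube is PL/(AE) and that of the spring is P/k; compatibility requires their sum to equal δ_free.
So P = δ_free / [L/(AE) + 1/k] = 0.5826 / [ 1975/(1100×34×10³) + 1/(950) ].
P = 0.5826 / 0.001105 = 527.1 N.
σ = P/A = 527.1/1100 = 0.4791 MPa.

σ ≈ 0.479 MPa (tensile)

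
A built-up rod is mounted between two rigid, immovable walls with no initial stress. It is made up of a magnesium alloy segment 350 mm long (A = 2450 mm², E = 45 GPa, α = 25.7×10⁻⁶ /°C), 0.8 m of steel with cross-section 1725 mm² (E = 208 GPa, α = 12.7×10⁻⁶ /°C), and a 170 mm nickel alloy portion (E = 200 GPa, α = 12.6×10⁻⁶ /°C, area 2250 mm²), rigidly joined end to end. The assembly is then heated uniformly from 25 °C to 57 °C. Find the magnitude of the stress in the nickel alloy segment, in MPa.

σ ≈ 52.4 MPa (compressive)

With the walls removed the bar would change length by δ_free = Σ αᵢΔT Lᵢ = 25.7×10⁻⁶×32×350 + 12.7×10⁻⁶×32×800 + 12.6×10⁻⁶×32×170 = 0.6815 mm.
The walls prevent any net length change, so an axial force P (same in every segment) develops. Compatibility: P · Σ Lᵢ/(AᵢEᵢ) = δ_free.
Σ Lᵢ/(AᵢEᵢ) = 350/(2450×45×10³) + 800/(1725×208×10³) + 170/(2250×200×10³) = 5.782×10⁻⁶ mm/N.
Hence P = δ_free / Σ(L/AE) = 0.6815/5.782×10⁻⁶ = 117.9 kN (compressive).
σ_{nickel alloy} = P / A = 117900 / 2250 = 52.38 MPa.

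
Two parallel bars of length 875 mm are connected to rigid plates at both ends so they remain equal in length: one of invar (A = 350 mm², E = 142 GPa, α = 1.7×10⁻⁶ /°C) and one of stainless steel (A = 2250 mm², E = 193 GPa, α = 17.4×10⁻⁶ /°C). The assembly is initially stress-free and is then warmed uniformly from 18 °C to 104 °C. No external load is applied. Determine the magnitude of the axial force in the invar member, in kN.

Both members must finish at the same length. With the larger α, the stainless steel tends to over-expand; the plates restrain it, putting the stainless steel in compression and the invar in tension. With no external load the two internal forces are equal and opposite, magnitude P.
Setting the final lengths equal and cancelling L: (α₁ − α₂)ΔT = P/(A₁E₁) + P/(A₂E₂).
|α₁ − α₂|·ΔT = 15.7×10⁻⁶ × 86 = 0.00135.
1/(A₁E₁) + 1/(A₂E₂) = 1/(350×142×10³) + 1/(2250×193×10³) = 2.242×10⁻⁸ N⁻¹.
P = 0.00135 / 2.242×10⁻⁸ = 60210 N = 60.21 kN.

P ≈ 60.2 kN (tensile in the invar)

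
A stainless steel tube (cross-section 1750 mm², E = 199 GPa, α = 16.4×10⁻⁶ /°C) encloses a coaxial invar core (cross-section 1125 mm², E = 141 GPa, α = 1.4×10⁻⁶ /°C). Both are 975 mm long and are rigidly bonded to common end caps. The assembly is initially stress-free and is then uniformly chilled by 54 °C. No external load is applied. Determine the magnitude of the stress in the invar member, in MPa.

σ ≈ 78.5 MPa (compressive)

Equilibrium of a rigid end plate with no external load gives equal and opposite internal forces ±P in the two members. Since α_{stainless steel} > α_{invar}, cooling drives the stainless steel into tension and the invar into compression.
Compatibility of the two members (thermal + elastic change equal): (α₁ − α₂)ΔT = P·[1/(A₁E₁) + 1/(A₂E₂)].
|α₁ − α₂|·ΔT = 15×10⁻⁶ × 54 = 0.00081.
1/(A₁E₁) + 1/(A₂E₂) = 1/(1750×199×10³) + 1/(1125×141×10³) = 9.176×10⁻⁹ N⁻¹.
P = 0.00081 / 9.176×10⁻⁹ = 88280 N = 88.28 kN.
σ_{invar} = P/A₂ = 88280/1125 = 78.47 MPa, compressive.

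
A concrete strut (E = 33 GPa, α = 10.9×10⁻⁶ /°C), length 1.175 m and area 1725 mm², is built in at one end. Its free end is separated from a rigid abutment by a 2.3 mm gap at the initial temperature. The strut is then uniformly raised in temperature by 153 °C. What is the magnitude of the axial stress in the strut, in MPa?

Unrestrained expansion: δ_free = αΔT L = 10.9×10⁻⁶ × 153 × 1175 = 1.96 mm.
Since δ_free = 1.96 mm is less than the 2.3 mm gap, the strut never touches the wall. No axial force develops.

σ ≈ 0 MPa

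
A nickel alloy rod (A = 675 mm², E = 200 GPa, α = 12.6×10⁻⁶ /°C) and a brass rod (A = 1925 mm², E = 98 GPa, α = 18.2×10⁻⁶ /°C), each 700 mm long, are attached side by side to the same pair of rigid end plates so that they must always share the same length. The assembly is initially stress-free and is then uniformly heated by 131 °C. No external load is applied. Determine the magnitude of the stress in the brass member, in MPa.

σ ≈ 30 MPa (compressive)

Both members must finish at the same length. With the larger α, the brass tends to over-expand; the plates restrain it, putting the brass in compression and the nickel alloy in tension. With no external load the two internal forces are equal and opposite, magnitude P.
Setting the final lengths equal and cancelling L: (α₁ − α₂)ΔT = P/(A₁E₁) + P/(A₂E₂).
|α₁ − α₂|·ΔT = 5.6×10⁻⁶ × 131 = 0.0007336.
1/(A₁E₁) + 1/(A₂E₂) = 1/(675×200×10³) + 1/(1925×98×10³) = 1.271×10⁻⁸ N⁻¹.
P = 0.0007336 / 1.271×10⁻⁸ = 57730 N = 57.73 kN.
σ_{brass} = P/A₂ = 57730/1925 = 29.99 MPa, compressive.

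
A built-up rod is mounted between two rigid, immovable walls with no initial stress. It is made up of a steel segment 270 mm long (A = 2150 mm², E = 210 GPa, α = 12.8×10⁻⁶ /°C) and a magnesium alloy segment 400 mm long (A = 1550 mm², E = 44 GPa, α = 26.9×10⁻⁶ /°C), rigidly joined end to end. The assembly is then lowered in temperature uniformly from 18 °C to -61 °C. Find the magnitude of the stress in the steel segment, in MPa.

Free thermal contraction of the whole bar: Σ αᵢΔT Lᵢ = 12.8×10⁻⁶×79×270 + 26.9×10⁻⁶×79×400 = 1.123 mm.
Since the ends are fixed, an axial force P builds up, equal in every segment, with P · Σ Lᵢ/(AᵢEᵢ) = δ_free.
The series flexibility is Σ Lᵢ/(AᵢEᵢ) = 270/(2150×210×10³) + 400/(1550×44×10³) = 6.463×10⁻⁶ mm/N.
P = 1.123 / 6.463×10⁻⁶ = 173800 N = 173.8 kN, tensile.
σ_{steel} = P / A = 173800 / 2150 = 80.82 MPa.

σ ≈ 80.8 MPa (tensile)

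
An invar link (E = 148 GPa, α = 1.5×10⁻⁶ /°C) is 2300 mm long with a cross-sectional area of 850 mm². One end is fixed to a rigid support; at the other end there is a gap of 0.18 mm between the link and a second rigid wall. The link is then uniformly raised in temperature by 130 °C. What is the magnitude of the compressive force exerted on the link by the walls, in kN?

Free thermal elongation = αΔT L = 1.5×10⁻⁶ × 130 × 2300 = 0.4485 mm.
The gap closes (δ_free > 0.18 mm) and the wall then resists a further 0.4485 − 0.18 = 0.2685 mm of expansion.
So σ = E(δ_free − g)/L = 148×10³ × 0.2685/2300 = 17.28 MPa.
P = σA = 17.28 × 850 = 14.69 kN.

P ≈ 14.7 kN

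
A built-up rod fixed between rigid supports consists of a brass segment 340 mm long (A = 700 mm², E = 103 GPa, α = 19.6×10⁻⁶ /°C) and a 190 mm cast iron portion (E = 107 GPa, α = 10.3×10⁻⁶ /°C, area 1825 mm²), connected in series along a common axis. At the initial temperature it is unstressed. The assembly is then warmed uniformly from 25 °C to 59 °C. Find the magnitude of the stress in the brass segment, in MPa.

Free thermal expansion of the whole bar: Σ αᵢΔT Lᵢ = 19.6×10⁻⁶×34×340 + 10.3×10⁻⁶×34×190 = 0.2931 mm.
The walls prevent any net length change, so an axial force P (same in every segment) develops. Compatibility: P · Σ Lᵢ/(AᵢEᵢ) = δ_free.
Σ Lᵢ/(AᵢEᵢ) = 340/(700×103×10³) + 190/(1825×107×10³) = 5.689×10⁻⁶ mm/N.
So P = 0.2931 / 5.689×10⁻⁶ = 51.53 kN, compressive.
σ_{brass} = P / A = 51530 / 700 = 73.61 MPa.

σ ≈ 73.6 MPa (compressive)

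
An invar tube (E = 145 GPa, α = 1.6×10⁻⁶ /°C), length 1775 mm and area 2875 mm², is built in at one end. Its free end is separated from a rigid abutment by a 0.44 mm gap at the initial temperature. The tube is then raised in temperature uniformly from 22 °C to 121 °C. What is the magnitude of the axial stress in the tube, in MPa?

Free thermal elongation = αΔT L = 1.6×10⁻⁶ × 99 × 1775 = 0.2812 mm.
Since δ_free = 0.281 mm is less than the 0.44 mm gap, the tube never touches the wall. No axial force develops.

σ ≈ 0 MPa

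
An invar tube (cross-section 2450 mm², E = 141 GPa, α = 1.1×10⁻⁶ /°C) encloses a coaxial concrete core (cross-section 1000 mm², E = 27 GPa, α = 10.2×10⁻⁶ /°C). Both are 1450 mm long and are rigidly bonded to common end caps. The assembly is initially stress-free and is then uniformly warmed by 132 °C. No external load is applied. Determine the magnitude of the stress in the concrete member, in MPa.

σ ≈ 30.1 MPa (compressive)

The concrete has the larger α, so on heating it would change length more than the invar if both were free. The rigid plates force a common final length, so the concrete is put into compression and the invar into tension, with equal and opposite forces P (no external load).
Setting the final lengths equal and cancelling L: (α₁ − α₂)ΔT = P/(A₁E₁) + P/(A₂E₂).
|α₁ − α₂|·ΔT = 9.1×10⁻⁶ × 132 = 0.001201.
1/(A₁E₁) + 1/(A₂E₂) = 1/(2450×141×10³) + 1/(1000×27×10³) = 3.993×10⁻⁸ N⁻¹.
So P = 0.001201 / 3.993×10⁻⁸ = 30.08 kN.
σ_{concrete} = P/A₂ = 30080/1000 = 30.08 MPa, compressive.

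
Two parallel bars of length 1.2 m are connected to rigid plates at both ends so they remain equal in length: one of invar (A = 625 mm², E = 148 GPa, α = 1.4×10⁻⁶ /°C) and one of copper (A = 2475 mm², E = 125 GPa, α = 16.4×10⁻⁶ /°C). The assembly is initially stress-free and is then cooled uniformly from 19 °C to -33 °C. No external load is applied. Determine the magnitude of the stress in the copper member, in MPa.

Equilibrium of a rigid end plate with no external load gives equal and opposite internal forces ±P in the two members. Since α_{copper} > α_{invar}, cooling drives the copper into tension and the invar into compression.
Equating the net (thermal + elastic) strains gives |α₁ − α₂|·ΔT = P·[1/(A₁E₁) + 1/(A₂E₂)].
|α₁ − α₂|·ΔT = 15×10⁻⁶ × 52 = 0.00078.
1/(A₁E₁) + 1/(A₂E₂) = 1/(625×148×10³) + 1/(2475×125×10³) = 1.404×10⁻⁸ N⁻¹.
So P = 0.00078 / 1.404×10⁻⁸ = 55.54 kN.
σ_{copper} = P/A₂ = 55540/2475 = 22.44 MPa, tensile.

σ ≈ 22.4 MPa (tensile)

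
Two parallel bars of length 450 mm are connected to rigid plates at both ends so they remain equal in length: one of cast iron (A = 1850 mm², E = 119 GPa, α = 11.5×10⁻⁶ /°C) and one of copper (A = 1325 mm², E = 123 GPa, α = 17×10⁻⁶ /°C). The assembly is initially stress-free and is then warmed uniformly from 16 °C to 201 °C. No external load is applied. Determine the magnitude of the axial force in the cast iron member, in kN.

The copper has the larger α, so on heating it would change length more than the cast iron if both were free. The rigid plates force a common final length, so the copper is put into compression and the cast iron into tension, with equal and opposite forces P (no external load).
Compatibility of the two members (thermal + elastic change equal): (α₁ − α₂)ΔT = P·[1/(A₁E₁) + 1/(A₂E₂)].
|α₁ − α₂|·ΔT = 5.5×10⁻⁶ × 185 = 0.001017.
1/(A₁E₁) + 1/(A₂E₂) = 1/(1850×119×10³) + 1/(1325×123×10³) = 1.068×10⁻⁸ N⁻¹.
P = 0.001017 / 1.068×10⁻⁸ = 95290 N = 95.29 kN.

P ≈ 95.3 kN (tensile in the cast iron)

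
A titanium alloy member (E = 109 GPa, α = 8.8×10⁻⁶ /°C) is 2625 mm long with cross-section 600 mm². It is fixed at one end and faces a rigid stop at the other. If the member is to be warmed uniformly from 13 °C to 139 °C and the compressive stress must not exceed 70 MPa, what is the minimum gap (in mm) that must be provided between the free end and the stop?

g ≈ 1.22 mm

Free expansion if unrestrained: δ_free = αΔT L = 8.8×10⁻⁶ × 126 × 2625 = 2.911 mm.
At the allowable stress the elastic shortening the wall may impose is σL/E = 70 × 2625 / (109×10³) = 1.686 mm.
So the gap has to take up the difference, g_min = δ_free − σL/E = 2.911 − 1.686 = 1.225 mm.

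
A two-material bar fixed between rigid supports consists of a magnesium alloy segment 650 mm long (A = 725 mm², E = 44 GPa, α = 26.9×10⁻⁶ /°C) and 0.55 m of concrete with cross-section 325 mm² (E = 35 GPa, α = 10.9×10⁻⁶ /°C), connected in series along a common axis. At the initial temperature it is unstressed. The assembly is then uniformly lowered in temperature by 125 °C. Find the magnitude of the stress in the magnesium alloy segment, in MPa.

With the walls removed the bar would change length by δ_free = Σ αᵢΔT Lᵢ = 26.9×10⁻⁶×125×650 + 10.9×10⁻⁶×125×550 = 2.935 mm.
The rigid supports impose zero overall length change; the single axial force P common to all segments must satisfy P Σ Lᵢ/(AᵢEᵢ) = δ_free.
The series flexibility is Σ Lᵢ/(AᵢEᵢ) = 650/(725×44×10³) + 550/(325×35×10³) = 6.873×10⁻⁵ mm/N.
Hence P = δ_free / Σ(L/AE) = 2.935/6.873×10⁻⁵ = 42.7 kN (tensile).
σ_{magnesium alloy} = P / A = 42700 / 725 = 58.9 MPa.

σ ≈ 58.9 MPa (tensile)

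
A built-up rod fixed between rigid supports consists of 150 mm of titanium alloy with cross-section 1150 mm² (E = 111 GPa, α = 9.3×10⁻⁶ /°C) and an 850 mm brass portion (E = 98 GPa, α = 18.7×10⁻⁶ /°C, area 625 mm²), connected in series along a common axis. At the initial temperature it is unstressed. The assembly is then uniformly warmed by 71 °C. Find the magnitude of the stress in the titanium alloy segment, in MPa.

σ ≈ 70.9 MPa (compressive)

Free thermal expansion of the whole bar: Σ αᵢΔT Lᵢ = 9.3×10⁻⁶×71×150 + 18.7×10⁻⁶×71×850 = 1.228 mm.
Since the ends are fixed, an axial force P builds up, equal in every segment, with P · Σ Lᵢ/(AᵢEᵢ) = δ_free.
Σ Lᵢ/(AᵢEᵢ) = 150/(1150×111×10³) + 850/(625×98×10³) = 1.505×10⁻⁵ mm/N.
So P = 1.228 / 1.505×10⁻⁵ = 81.55 kN, compressive.
σ_{titanium alloy} = P / A = 81550 / 1150 = 70.92 MPa.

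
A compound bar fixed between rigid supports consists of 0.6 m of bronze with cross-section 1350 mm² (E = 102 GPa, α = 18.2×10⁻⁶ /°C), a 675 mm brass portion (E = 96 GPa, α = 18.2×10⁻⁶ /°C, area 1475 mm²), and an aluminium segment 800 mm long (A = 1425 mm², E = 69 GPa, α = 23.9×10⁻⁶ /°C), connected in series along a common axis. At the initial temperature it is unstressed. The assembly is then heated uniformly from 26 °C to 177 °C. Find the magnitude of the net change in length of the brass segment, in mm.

|ΔL| ≈ 0.09 mm

If the supports were absent, the total length change would be Σ αᵢΔT Lᵢ = 18.2×10⁻⁶×151×600 + 18.2×10⁻⁶×151×675 + 23.9×10⁻⁶×151×800 = 6.391 mm.
The rigid supports impose zero overall length change; the single axial force P common to all segments must satisfy P Σ Lᵢ/(AᵢEᵢ) = δ_free.
Σ Lᵢ/(AᵢEᵢ) = 600/(1350×102×10³) + 675/(1475×96×10³) + 800/(1425×69×10³) = 1.726×10⁻⁵ mm/N.
Hence P = δ_free / Σ(L/AE) = 6.391/1.726×10⁻⁵ = 370.3 kN (compressive).
For the brass segment, free thermal change = 18.2×10⁻⁶×151×675 = 1.855 mm and elastic change from P = 370300×675/(1475×96×10³) = 1.765 mm; these oppose, so the net change is 0.09 mm (segment lengthens).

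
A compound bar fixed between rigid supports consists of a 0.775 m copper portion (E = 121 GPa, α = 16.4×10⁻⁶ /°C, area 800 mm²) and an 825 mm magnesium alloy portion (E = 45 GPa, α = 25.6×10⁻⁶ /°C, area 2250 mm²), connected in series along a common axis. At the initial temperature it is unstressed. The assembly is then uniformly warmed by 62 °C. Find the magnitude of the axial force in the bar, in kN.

If the supports were absent, the total length change would be Σ αᵢΔT Lᵢ = 16.4×10⁻⁶×62×775 + 25.6×10⁻⁶×62×825 = 2.097 mm.
Since the ends are fixed, an axial force P builds up, equal in every segment, with P · Σ Lᵢ/(AᵢEᵢ) = δ_free.
Σ Lᵢ/(AᵢEᵢ) = 775/(800×121×10³) + 825/(2250×45×10³) = 1.615×10⁻⁵ mm/N.
Hence P = δ_free / Σ(L/AE) = 2.097/1.615×10⁻⁵ = 129.8 kN (compressive).

P ≈ 130 kN (compressive)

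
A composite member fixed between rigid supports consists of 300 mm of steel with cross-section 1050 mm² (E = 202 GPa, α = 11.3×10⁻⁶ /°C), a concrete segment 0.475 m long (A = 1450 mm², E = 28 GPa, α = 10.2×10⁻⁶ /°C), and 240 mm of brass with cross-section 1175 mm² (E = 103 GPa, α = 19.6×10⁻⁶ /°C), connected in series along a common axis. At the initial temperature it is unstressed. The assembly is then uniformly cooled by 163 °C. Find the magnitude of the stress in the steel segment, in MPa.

If the supports were absent, the total length change would be Σ αᵢΔT Lᵢ = 11.3×10⁻⁶×163×300 + 10.2×10⁻⁶×163×475 + 19.6×10⁻⁶×163×240 = 2.109 mm.
The walls prevent any net length change, so an axial force P (same in every segment) develops. Compatibility: P · Σ Lᵢ/(AᵢEᵢ) = δ_free.
The series flexibility is Σ Lᵢ/(AᵢEᵢ) = 300/(1050×202×10³) + 475/(1450×28×10³) + 240/(1175×103×10³) = 1.51×10⁻⁵ mm/N.
Hence P = δ_free / Σ(L/AE) = 2.109/1.51×10⁻⁵ = 139.7 kN (tensile).
σ_{steel} = P / A = 139700 / 1050 = 133 MPa.

σ ≈ 133 MPa (tensile)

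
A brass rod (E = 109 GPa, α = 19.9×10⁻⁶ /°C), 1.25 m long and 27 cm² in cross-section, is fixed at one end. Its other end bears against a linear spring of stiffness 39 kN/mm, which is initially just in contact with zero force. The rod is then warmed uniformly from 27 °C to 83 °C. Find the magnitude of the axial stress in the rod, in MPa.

σ ≈ 17.3 MPa (compressive)

The unrestrained thermal change is αΔT L = 19.9×10⁻⁶ × 56 × 1250 = 1.393 mm.
Let P be the compressive force at the spring. The rod shortens elastically by PL/(AE) and the spring compresses by P/k; together these equal δ_free.
P [ L/(AE) + 1/k ] = δ_free → P [ 1250/(2700×109×10³) + 1/(39×10³) ] = 1.393.
P = 1.393 / 2.989×10⁻⁵ = 46610 N.
σ = P/A = 46610/2700 = 17.26 MPa.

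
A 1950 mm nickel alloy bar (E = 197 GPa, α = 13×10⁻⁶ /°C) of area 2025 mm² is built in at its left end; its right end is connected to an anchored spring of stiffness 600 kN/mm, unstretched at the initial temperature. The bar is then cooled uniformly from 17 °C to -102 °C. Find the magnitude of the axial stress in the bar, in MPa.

Free thermal contraction: δ_free = αΔT L = 13×10⁻⁶ × 119 × 1950 = 3.017 mm.
With a force P in the spring, the elastic change of the bar is PL/(AE) and that of the spring is P/k; compatibility requires their sum to equal δ_free.
P [ L/(AE) + 1/k ] = δ_free → P [ 1950/(2025×197×10³) + 1/(600×10³) ] = 3.017.
P = 3.017 / 6.555×10⁻⁶ = 460200 N.
σ = P/A = 460200/2025 = 227.3 MPa.

σ ≈ 227 MPa (tensile)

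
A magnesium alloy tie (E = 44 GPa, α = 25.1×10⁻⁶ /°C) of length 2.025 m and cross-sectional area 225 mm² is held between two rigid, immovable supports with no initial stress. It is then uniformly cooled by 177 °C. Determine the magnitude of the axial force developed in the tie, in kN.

P ≈ 44 kN (tensile)

The ends cannot move, so σ = EαΔT = 44×10³ × 25.1×10⁻⁶ × 177 = 195.5 MPa.
Then P = σA = 195.5 × 225 mm² = 43.98 kN, tensile.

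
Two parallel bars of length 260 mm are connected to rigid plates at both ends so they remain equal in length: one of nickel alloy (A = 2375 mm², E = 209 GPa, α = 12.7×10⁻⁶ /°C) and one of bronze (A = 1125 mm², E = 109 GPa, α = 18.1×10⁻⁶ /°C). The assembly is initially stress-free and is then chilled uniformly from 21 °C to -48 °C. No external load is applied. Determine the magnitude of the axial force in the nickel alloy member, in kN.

The bronze has the larger α, so on cooling it would change length more than the nickel alloy if both were free. The rigid plates force a common final length, so the bronze is put into tension and the nickel alloy into compression, with equal and opposite forces P (no external load).
Equating the net (thermal + elastic) strains gives |α₁ − α₂|·ΔT = P·[1/(A₁E₁) + 1/(A₂E₂)].
|α₁ − α₂|·ΔT = 5.4×10⁻⁶ × 69 = 0.0003726.
1/(A₁E₁) + 1/(A₂E₂) = 1/(2375×209×10³) + 1/(1125×109×10³) = 1.017×10⁻⁸ N⁻¹.
P = 0.0003726 / 1.017×10⁻⁸ = 36640 N = 36.64 kN.

P ≈ 36.6 kN (compressive in the nickel alloy)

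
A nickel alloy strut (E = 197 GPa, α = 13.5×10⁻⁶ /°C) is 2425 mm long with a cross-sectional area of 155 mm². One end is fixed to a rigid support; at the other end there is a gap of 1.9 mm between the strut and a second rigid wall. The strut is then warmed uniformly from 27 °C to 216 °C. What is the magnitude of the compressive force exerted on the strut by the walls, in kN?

Unrestrained expansion: δ_free = αΔT L = 13.5×10⁻⁶ × 189 × 2425 = 6.187 mm.
After closing the 1.9 mm clearance, 6.187 − 1.9 = 4.287 mm of expansion remains to be suppressed by the wall.
Compatibility: PL/(AE) = 4.287 mm, so σ = P/A = E × (4.287/2425) = 348.3 MPa.
P = σA = 348.3 × 155 = 53.99 kN.

P ≈ 54 kN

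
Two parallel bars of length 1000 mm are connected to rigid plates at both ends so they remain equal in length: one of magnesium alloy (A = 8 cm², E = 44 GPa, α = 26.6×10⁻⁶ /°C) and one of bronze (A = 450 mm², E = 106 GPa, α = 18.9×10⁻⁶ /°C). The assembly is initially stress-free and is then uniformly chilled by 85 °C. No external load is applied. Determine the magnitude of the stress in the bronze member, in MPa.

The magnesium alloy has the larger α, so on cooling it would change length more than the bronze if both were free. The rigid plates force a common final length, so the magnesium alloy is put into tension and the bronze into compression, with equal and opposite forces P (no external load).
Setting the final lengths equal and cancelling L: (α₁ − α₂)ΔT = P/(A₁E₁) + P/(A₂E₂).
|α₁ − α₂|·ΔT = 7.7×10⁻⁶ × 85 = 0.0006545.
1/(A₁E₁) + 1/(A₂E₂) = 1/(800×44×10³) + 1/(450×106×10³) = 4.937×10⁻⁸ N⁻¹.
P = 0.0006545 / 4.937×10⁻⁸ = 13260 N = 13.26 kN.
σ_{bronze} = P/A₂ = 13260/450 = 29.46 MPa, compressive.

σ ≈ 29.5 MPa (compressive)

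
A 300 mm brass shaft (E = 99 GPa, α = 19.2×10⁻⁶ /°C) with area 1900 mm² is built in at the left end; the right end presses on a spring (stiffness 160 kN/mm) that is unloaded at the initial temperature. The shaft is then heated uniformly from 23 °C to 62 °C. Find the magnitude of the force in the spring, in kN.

Free thermal expansion: δ_free = αΔT L = 19.2×10⁻⁶ × 39 × 300 = 0.2246 mm.
Let P be the compressive force at the spring. The shaft shortens elastically by PL/(AE) and the spring compresses by P/k; together these equal δ_free.
So P = δ_free / [L/(AE) + 1/k] = 0.2246 / [ 300/(1900×99×10³) + 1/(160×10³) ].
P = 0.2246 / 7.845×10⁻⁶ = 28640 N.

P ≈ 28.6 kN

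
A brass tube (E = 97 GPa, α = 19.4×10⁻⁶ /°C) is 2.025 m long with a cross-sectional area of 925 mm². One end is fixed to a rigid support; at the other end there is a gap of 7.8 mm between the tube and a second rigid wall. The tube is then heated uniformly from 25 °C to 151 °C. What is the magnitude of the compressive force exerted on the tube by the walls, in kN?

P ≈ 0 kN

Unrestrained expansion: δ_free = αΔT L = 19.4×10⁻⁶ × 126 × 2025 = 4.95 mm.
Since δ_free = 4.95 mm is less than the 7.8 mm gap, the tube never touches the wall. No axial force develops.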